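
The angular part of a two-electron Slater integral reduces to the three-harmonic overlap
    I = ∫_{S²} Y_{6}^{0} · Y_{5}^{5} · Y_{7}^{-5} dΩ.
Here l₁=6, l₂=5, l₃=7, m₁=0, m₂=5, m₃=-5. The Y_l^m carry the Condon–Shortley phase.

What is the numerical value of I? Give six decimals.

m-sum 0 ✓  L=18 even ✓  1≤7≤11 ✓
Π(2lᵢ+1) = 13×11×15 = 2145
triangle coeff Δ(6,5,7) = 1/174594420
Σ_t [0,4]: t=0:+1/4147200 t=1:−1/207360 t=2:+1/82944 t=3:−1/207360 t=4:+1/4147200 = 1/345600
(3j)²=420/46189 [(6 5 7; 0 0 0)], sign=-1
Σ_t [4,4]: t=4:+1/24883200 = 1/24883200
(3j)²=70/4199 [(6 5 7; 0 5 -5)], sign=+1
⇒ 4πI² = 441000/1356277
I = (-1)√(441000/1356277/(4π)) = -0.16085707

-0.160857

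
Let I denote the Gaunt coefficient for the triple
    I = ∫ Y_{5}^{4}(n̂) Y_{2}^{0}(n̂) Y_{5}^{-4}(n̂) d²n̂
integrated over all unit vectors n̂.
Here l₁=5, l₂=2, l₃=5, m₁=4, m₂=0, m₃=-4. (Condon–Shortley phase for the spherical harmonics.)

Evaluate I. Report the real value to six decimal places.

-0.097044

Rules hold: Σm=0, L=12 even, 3≤5≤7.
N = 11·5·11 = 605
Δ = 2!·8!·2!/13! = 1/38610
Racah Σ t=0..2: t=0:+1/2880 t=1:−1/576 t=2:+1/2880 = -1/960
⇒ 3j(5 2 5; 0 0 0)² = 10/429, sgn +1
Racah Σ t=0..1: t=0:+1/20160 t=1:−1/40320 = 1/40320
⇒ 3j(5 2 5; 4 0 -4)² = 6/715, sgn -1
4πI² = N·(3j₀)²·(3jₘ)² = 20/169
I = -1·√(0.118343/4π) = -0.09704356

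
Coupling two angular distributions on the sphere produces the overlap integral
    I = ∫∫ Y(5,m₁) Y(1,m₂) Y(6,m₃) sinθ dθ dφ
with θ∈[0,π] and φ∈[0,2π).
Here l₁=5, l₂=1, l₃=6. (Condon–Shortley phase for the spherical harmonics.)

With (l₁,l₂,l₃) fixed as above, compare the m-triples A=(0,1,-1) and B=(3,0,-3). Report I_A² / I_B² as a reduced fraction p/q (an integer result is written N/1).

Shared (l₁,l₂,l₃)=(5,1,6): N and (l;000)² cancel in I_A²/I_B².
A: Δ = 0!·10!·2!/13! = 1/858; Racah Σ t=0..0: t=0:+1/28800 = 1/28800; ⇒ 3j(5 1 6; 0 1 -1)² = 7/286, sgn -1
B: Δ = 0!·10!·2!/13! = 1/858; Racah Σ t=0..0: t=0:+1/80640 = 1/80640; ⇒ 3j(5 1 6; 3 0 -3)² = 9/286, sgn -1
I_A²/I_B² = (7/286)/(9/286) = 7/9

7/9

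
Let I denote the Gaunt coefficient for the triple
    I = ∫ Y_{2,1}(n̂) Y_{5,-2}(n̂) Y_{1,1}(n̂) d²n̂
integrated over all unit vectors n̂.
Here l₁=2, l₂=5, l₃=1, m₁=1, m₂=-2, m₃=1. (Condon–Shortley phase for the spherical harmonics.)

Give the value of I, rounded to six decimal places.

0.000000

|2−5|≤1≤2+5 violated ⇒ I = 0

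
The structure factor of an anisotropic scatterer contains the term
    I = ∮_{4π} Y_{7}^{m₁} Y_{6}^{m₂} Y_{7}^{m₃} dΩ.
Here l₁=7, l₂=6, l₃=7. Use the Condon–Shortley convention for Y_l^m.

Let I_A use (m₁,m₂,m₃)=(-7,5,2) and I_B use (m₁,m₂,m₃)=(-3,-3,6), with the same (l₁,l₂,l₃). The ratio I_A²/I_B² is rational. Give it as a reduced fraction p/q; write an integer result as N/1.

Shared (l₁,l₂,l₃)=(7,6,7): N and (l;000)² cancel in I_A²/I_B².
A: Δ = 6!·8!·6!/21! = 1/2444321880; Racah Σ t=6..6: t=6:+1/3483648000 = 1/3483648000; ⇒ 3j(7 6 7; -7 5 2)² = 33/6460, sgn -1
B: Δ = 6!·8!·6!/21! = 1/2444321880; Racah Σ t=2..3: t=2:+1/232243200 t=3:−1/130636800 = -1/298598400; ⇒ 3j(7 6 7; -3 -3 6)² = 7/1292, sgn +1
I_A²/I_B² = (33/6460)/(7/1292) = 33/35

33/35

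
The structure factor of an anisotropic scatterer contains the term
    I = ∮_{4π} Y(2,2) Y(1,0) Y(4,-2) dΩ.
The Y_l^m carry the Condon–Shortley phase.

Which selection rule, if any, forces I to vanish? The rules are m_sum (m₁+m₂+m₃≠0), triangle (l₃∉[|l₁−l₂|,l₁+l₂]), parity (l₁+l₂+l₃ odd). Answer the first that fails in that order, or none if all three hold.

azimuthal sum: 2 + 0 − 2 = 0  ✓
1 ≤ 4 ≤ 3 (triangle on l)  ✗
L = 2 + 1 + 4 = 7 (odd)

triangle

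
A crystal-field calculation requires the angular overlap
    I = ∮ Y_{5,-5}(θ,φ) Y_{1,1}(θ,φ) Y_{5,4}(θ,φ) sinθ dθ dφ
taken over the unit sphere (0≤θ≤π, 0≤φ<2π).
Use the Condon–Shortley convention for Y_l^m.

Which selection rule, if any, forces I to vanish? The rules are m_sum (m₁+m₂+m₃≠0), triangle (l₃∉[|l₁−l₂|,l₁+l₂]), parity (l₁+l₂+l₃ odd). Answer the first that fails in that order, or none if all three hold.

parity

m₁+m₂+m₃ = -5 + 1 + 4 = 0  ✓
triangle: |5−1|=4 ≤ l₃=5 ≤ 5+1=6  ✓
parity: l₁+l₂+l₃ = 11 is odd  ✗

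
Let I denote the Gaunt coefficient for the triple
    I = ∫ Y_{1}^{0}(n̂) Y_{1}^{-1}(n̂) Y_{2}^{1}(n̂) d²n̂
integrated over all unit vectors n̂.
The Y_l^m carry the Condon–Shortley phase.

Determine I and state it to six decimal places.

m-sum 0 ✓  L=4 even ✓  0≤2≤2 ✓
Π(2lᵢ+1) = 3×3×5 = 45
triangle coeff Δ(1,1,2) = 1/30
Σ_t [0,0]: t=0:+1/1 = 1/1
(3j)²=2/15 [(1 1 2; 0 0 0)], sign=+1
Σ_t [0,0]: t=0:+1/2 = 1/2
(3j)²=1/10 [(1 1 2; 0 -1 1)], sign=-1
⇒ 4πI² = 3/5
I = (-1)√(3/5/(4π)) = -0.21850969

-0.218510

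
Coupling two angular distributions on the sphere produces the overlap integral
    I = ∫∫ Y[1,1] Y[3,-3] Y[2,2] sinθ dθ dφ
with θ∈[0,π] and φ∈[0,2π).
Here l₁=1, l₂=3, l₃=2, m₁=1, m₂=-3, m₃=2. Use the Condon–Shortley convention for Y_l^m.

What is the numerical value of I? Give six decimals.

Checks pass: Σm=0; 6 even; l₃=2∈[2,4].
(2·1+1)(2·3+1)(2·2+1) = 105
Δ: 2! 0! 4! / 7! → 1/105
sum: t=1:−1/4 = -1/4
3j²(1 3 2; 0 0 0) = Δ·Π!·Σ² = 3/35  (sign -1)
sum: t=0:+1/48 = 1/48
3j²(1 3 2; 1 -3 2) = Δ·Π!·Σ² = 1/7  (sign +1)
combine: 4πI² = 105·3/35·1/7 = 9/7
take √, sign -1: I = -0.31986543

-0.319865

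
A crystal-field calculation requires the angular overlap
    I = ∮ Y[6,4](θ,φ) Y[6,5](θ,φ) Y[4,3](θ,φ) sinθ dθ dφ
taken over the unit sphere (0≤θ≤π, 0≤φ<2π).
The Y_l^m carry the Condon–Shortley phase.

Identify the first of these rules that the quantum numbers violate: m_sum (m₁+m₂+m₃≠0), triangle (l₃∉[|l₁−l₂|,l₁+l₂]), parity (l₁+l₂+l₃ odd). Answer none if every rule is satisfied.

m_sum

azimuthal sum: 4 + 5 + 3 = 12  ✗
0 ≤ 4 ≤ 12 (triangle on l)
L = 6 + 6 + 4 = 16 (even)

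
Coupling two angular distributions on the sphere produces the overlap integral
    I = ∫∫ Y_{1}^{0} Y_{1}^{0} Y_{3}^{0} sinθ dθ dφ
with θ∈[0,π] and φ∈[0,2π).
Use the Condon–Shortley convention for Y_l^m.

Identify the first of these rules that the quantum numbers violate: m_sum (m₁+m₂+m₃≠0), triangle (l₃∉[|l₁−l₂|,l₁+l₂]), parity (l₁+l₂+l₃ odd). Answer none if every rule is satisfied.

Σmᵢ = 0  ✓
l₃∈[|l₁−l₂|,l₁+l₂]=[0,2], have l₃=3  ✗
Σlᵢ = 5 ⇒ odd

triangle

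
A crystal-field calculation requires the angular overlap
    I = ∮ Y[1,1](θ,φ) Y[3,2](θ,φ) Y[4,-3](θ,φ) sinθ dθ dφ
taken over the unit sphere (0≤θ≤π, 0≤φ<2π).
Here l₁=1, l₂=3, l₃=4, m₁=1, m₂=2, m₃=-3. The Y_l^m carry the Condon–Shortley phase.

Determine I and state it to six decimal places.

-0.282095

Rules hold: Σm=0, L=8 even, 2≤4≤4.
N = 3·7·9 = 189
Δ = 0!·2!·6!/9! = 1/252
Racah Σ t=0..0: t=0:+1/36 = 1/36
⇒ 3j(1 3 4; 0 0 0)² = 4/63, sgn +1
Racah Σ t=0..0: t=0:+1/240 = 1/240
⇒ 3j(1 3 4; 1 2 -3)² = 1/12, sgn -1
4πI² = N·(3j₀)²·(3jₘ)² = 1/1
I = -1·√(1/4π) = -0.28209479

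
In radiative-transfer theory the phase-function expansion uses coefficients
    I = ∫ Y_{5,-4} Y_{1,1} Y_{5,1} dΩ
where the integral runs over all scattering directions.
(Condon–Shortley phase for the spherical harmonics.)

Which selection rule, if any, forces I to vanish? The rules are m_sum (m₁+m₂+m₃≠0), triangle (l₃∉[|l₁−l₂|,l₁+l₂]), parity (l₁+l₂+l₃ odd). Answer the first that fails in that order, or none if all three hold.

m₁+m₂+m₃ = -4 + 1 + 1 = -2  ✗
triangle: |5−1|=4 ≤ l₃=5 ≤ 5+1=6
parity: l₁+l₂+l₃ = 11 is odd

m_sum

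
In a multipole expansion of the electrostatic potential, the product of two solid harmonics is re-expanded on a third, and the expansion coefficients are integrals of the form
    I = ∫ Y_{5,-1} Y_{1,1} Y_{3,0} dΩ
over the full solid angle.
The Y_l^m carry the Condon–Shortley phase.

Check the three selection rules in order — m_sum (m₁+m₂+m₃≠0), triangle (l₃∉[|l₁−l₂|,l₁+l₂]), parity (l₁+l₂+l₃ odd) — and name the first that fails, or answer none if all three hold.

azimuthal sum: -1 + 1 + 0 = 0  ✓
4 ≤ 3 ≤ 6 (triangle on l)  ✗
L = 5 + 1 + 3 = 9 (odd)

triangle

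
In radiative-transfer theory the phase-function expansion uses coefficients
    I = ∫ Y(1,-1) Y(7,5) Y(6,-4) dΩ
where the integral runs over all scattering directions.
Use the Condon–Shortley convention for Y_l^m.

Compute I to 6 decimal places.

m-sum 0 ✓  L=14 even ✓  6≤6≤8 ✓
Π(2lᵢ+1) = 3×15×13 = 585
triangle coeff Δ(1,7,6) = 1/1365
Σ_t [1,1]: t=1:−1/518400 = -1/518400
(3j)²=7/195 [(1 7 6; 0 0 0)], sign=-1
Σ_t [2,2]: t=2:+1/14515200 = 1/14515200
(3j)²=22/455 [(1 7 6; -1 5 -4)], sign=+1
⇒ 4πI² = 66/65
I = (-1)√(66/65/(4π)) = -0.28425647

-0.284256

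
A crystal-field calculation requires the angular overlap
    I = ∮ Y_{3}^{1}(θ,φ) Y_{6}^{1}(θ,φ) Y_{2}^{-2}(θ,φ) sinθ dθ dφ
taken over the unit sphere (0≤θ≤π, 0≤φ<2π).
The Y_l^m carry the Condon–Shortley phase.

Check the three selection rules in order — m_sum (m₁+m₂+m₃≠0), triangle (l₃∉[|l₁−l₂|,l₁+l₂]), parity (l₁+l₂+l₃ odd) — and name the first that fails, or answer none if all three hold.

triangle

azimuthal sum: 1 + 1 − 2 = 0  ✓
3 ≤ 2 ≤ 9 (triangle on l)  ✗
L = 3 + 6 + 2 = 11 (odd)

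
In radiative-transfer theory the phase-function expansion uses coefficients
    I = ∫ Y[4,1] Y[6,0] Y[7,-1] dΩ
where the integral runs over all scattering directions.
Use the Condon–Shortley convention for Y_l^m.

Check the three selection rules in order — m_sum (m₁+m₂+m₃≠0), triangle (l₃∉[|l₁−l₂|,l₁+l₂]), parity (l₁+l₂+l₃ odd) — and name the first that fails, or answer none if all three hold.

parity

m₁+m₂+m₃ = 1 + 0 − 1 = 0  ✓
triangle: |4−6|=2 ≤ l₃=7 ≤ 4+6=10  ✓
parity: l₁+l₂+l₃ = 17 is odd  ✗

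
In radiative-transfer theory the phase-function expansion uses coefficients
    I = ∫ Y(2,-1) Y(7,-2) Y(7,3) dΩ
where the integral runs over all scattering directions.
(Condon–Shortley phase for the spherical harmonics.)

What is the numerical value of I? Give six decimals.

-0.123591

Checks pass: Σm=0; 16 even; l₃=7∈[5,9].
(2·2+1)(2·7+1)(2·7+1) = 1125
Δ: 2! 2! 12! / 17! → 1/185640
sum: t=0:+1/2419200 t=1:−1/518400 t=2:+1/2419200 = -1/907200
3j²(2 7 7; 0 0 0) = Δ·Π!·Σ² = 56/3315  (sign +1)
sum: t=1:−1/1935360 t=2:+1/4354560 = -1/3483648
3j²(2 7 7; -1 -2 3) = Δ·Π!·Σ² = 125/12376  (sign -1)
combine: 4πI² = 1125·56/3315·125/12376 = 9375/48841
take √, sign -1: I = -0.12359145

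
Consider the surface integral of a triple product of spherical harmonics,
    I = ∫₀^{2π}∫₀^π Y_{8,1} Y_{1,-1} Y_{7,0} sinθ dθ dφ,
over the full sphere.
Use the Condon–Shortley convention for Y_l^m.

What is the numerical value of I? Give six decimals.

-0.183585

Checks pass: Σm=0; 16 even; l₃=7∈[7,9].
(2·8+1)(2·1+1)(2·7+1) = 765
Δ: 2! 14! 0! / 17! → 1/2040
sum: t=1:−1/25401600 = -1/25401600
3j²(8 1 7; 0 0 0) = Δ·Π!·Σ² = 8/255  (sign +1)
sum: t=0:+1/50803200 = 1/50803200
3j²(8 1 7; 1 -1 0) = Δ·Π!·Σ² = 3/170  (sign -1)
combine: 4πI² = 765·8/255·3/170 = 36/85
take √, sign -1: I = -0.18358486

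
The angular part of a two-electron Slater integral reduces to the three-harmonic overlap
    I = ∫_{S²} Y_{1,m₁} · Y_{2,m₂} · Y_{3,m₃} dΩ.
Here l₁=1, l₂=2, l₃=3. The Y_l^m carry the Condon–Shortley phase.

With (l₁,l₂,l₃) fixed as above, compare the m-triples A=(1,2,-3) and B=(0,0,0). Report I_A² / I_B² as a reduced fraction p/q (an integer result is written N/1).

5/3

Same 1,2,3: normalisation and zero-m 3j drop out of the ratio.
A: Δ: 0! 2! 4! / 7! → 1/105; sum: t=0:+1/48 = 1/48; 3j²(1 2 3; 1 2 -3) = Δ·Π!·Σ² = 1/7  (sign +1)
B: Δ: 0! 2! 4! / 7! → 1/105; sum: t=0:+1/4 = 1/4; 3j²(1 2 3; 0 0 0) = Δ·Π!·Σ² = 3/35  (sign -1)
I_A²/I_B² = (1/7)/(3/35) = 5/3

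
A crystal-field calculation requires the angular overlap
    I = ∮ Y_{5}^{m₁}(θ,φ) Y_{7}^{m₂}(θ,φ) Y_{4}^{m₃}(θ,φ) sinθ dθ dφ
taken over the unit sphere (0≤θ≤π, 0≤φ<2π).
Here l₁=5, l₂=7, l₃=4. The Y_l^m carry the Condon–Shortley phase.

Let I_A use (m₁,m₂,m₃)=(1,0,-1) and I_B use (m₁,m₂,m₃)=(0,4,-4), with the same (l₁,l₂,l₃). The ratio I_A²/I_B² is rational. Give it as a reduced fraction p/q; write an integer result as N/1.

1/110

Shared (l₁,l₂,l₃)=(5,7,4): N and (l;000)² cancel in I_A²/I_B².
A: Δ = 8!·2!·6!/17! = 1/6126120; Racah Σ t=2..4: t=2:+1/345600 t=3:−1/34560 t=4:+1/41472 = -1/518400; ⇒ 3j(5 7 4; 1 0 -1)² = 7/36465, sgn +1
B: Δ = 8!·2!·6!/17! = 1/6126120; Racah Σ t=5..5: t=5:−1/1036800 = -1/1036800; ⇒ 3j(5 7 4; 0 4 -4)² = 14/663, sgn -1
I_A²/I_B² = (7/36465)/(14/663) = 1/110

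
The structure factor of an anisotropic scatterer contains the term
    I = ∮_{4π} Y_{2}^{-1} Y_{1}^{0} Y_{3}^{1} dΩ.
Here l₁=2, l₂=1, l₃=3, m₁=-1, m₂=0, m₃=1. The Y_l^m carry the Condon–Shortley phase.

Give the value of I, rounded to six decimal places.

-0.233597

Rules hold: Σm=0, L=6 even, 1≤3≤3.
N = 5·3·7 = 105
Δ = 0!·4!·2!/7! = 1/105
Racah Σ t=0..0: t=0:+1/4 = 1/4
⇒ 3j(2 1 3; 0 0 0)² = 3/35, sgn -1
Racah Σ t=0..0: t=0:+1/6 = 1/6
⇒ 3j(2 1 3; -1 0 1)² = 8/105, sgn +1
4πI² = N·(3j₀)²·(3jₘ)² = 24/35
I = -1·√(0.685714/4π) = -0.23359668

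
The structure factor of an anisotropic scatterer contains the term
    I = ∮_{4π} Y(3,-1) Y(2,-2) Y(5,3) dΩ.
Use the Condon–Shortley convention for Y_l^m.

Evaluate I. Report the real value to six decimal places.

m-sum 0 ✓  L=10 even ✓  1≤5≤5 ✓
Π(2lᵢ+1) = 7×5×11 = 385
triangle coeff Δ(3,2,5) = 1/2310
Σ_t [0,0]: t=0:+1/144 = 1/144
(3j)²=10/231 [(3 2 5; 0 0 0)], sign=-1
Σ_t [0,0]: t=0:+1/1152 = 1/1152
(3j)²=1/33 [(3 2 5; -1 -2 3)], sign=+1
⇒ 4πI² = 50/99
I = (-1)√(50/99/(4π)) = -0.20047604

-0.200476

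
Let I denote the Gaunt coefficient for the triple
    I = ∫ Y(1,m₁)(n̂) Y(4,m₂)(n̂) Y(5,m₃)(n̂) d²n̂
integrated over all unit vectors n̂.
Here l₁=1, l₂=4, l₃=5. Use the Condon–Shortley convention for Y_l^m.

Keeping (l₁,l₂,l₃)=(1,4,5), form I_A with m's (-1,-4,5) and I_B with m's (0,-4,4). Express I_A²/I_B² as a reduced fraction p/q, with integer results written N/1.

Same 1,4,5: normalisation and zero-m 3j drop out of the ratio.
A: Δ: 0! 2! 8! / 11! → 1/495; sum: t=0:+1/80640 = 1/80640; 3j²(1 4 5; -1 -4 5) = Δ·Π!·Σ² = 1/11  (sign +1)
B: Δ: 0! 2! 8! / 11! → 1/495; sum: t=0:+1/40320 = 1/40320; 3j²(1 4 5; 0 -4 4) = Δ·Π!·Σ² = 1/55  (sign -1)
I_A²/I_B² = (1/11)/(1/55) = 5/1

5/1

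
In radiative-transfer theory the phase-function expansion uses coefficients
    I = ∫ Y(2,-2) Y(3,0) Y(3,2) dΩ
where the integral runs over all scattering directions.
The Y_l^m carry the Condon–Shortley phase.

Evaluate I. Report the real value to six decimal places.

-0.188063

Checks pass: Σm=0; 8 even; l₃=3∈[1,5].
(2·2+1)(2·3+1)(2·3+1) = 245
Δ: 2! 2! 4! / 9! → 1/3780
sum: t=0:+1/24 t=1:−1/4 t=2:+1/24 = -1/6
3j²(2 3 3; 0 0 0) = Δ·Π!·Σ² = 4/105  (sign +1)
sum: t=2:+1/24 = 1/24
3j²(2 3 3; -2 0 2) = Δ·Π!·Σ² = 1/21  (sign -1)
combine: 4πI² = 245·4/105·1/21 = 4/9
take √, sign -1: I = -0.18806319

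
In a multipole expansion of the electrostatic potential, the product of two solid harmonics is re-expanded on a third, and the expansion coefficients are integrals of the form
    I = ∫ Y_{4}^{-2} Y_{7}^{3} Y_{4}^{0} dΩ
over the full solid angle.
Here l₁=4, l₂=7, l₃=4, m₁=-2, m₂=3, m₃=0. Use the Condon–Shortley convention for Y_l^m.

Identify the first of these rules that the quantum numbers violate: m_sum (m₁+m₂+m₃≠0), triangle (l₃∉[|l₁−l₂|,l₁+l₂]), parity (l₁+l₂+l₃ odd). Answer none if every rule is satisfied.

azimuthal sum: -2 + 3 + 0 = 1  ✗
3 ≤ 4 ≤ 11 (triangle on l)
L = 4 + 7 + 4 = 15 (odd)

m_sum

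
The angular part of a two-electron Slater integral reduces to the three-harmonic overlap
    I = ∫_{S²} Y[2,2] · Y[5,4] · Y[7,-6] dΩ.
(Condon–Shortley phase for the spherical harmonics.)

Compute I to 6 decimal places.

0.303018

Checks pass: Σm=0; 14 even; l₃=7∈[3,7].
(2·2+1)(2·5+1)(2·7+1) = 825
Δ: 0! 4! 10! / 15! → 1/15015
sum: t=0:+1/57600 = 1/57600
3j²(2 5 7; 0 0 0) = Δ·Π!·Σ² = 21/715  (sign -1)
sum: t=0:+1/8709120 = 1/8709120
3j²(2 5 7; 2 4 -6) = Δ·Π!·Σ² = 1/21  (sign -1)
combine: 4πI² = 825·21/715·1/21 = 15/13
take √, sign +1: I = 0.30301841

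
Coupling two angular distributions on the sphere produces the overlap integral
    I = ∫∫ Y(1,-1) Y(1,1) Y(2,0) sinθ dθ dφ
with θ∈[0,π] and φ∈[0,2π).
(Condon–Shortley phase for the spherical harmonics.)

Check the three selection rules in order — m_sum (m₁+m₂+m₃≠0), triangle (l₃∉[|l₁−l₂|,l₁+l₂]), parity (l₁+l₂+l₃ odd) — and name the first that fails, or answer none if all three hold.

none

Σmᵢ = 0  ✓
l₃∈[|l₁−l₂|,l₁+l₂]=[0,2], have l₃=2  ✓
Σlᵢ = 4 ⇒ even  ✓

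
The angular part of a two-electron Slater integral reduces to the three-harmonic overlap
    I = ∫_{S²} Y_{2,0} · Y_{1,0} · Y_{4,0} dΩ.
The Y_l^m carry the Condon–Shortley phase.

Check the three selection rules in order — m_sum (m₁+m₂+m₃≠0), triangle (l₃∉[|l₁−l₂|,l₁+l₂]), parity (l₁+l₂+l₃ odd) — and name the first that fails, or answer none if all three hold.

Σmᵢ = 0  ✓
l₃∈[|l₁−l₂|,l₁+l₂]=[1,3], have l₃=4  ✗
Σlᵢ = 7 ⇒ odd

triangle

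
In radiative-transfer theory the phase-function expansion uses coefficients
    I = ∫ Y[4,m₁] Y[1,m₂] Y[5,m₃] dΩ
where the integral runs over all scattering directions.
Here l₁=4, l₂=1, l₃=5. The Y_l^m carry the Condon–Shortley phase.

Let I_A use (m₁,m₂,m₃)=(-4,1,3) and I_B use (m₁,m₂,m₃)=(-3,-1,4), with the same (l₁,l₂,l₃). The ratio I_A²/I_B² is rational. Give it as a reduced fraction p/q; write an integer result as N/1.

Shared (l₁,l₂,l₃)=(4,1,5): N and (l;000)² cancel in I_A²/I_B².
A: Δ = 0!·8!·2!/11! = 1/495; Racah Σ t=0..0: t=0:+1/80640 = 1/80640; ⇒ 3j(4 1 5; -4 1 3)² = 1/495, sgn +1
B: Δ = 0!·8!·2!/11! = 1/495; Racah Σ t=0..0: t=0:+1/10080 = 1/10080; ⇒ 3j(4 1 5; -3 -1 4)² = 4/55, sgn -1
I_A²/I_B² = (1/495)/(4/55) = 1/36

1/36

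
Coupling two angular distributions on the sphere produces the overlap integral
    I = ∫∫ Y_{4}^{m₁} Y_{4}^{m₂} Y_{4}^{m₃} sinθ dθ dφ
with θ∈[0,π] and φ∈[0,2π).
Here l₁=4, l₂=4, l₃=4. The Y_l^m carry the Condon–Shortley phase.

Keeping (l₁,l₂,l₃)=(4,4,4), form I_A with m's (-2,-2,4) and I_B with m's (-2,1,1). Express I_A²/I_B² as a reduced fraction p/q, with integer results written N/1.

7/4

Shared (l₁,l₂,l₃)=(4,4,4): N and (l;000)² cancel in I_A²/I_B².
A: Δ = 4!·4!·4!/13! = 1/450450; Racah Σ t=2..2: t=2:+1/2304 = 1/2304; ⇒ 3j(4 4 4; -2 -2 4)² = 5/143, sgn +1
B: Δ = 4!·4!·4!/13! = 1/450450; Racah Σ t=2..4: t=2:+1/576 t=3:−1/144 t=4:+1/576 = -1/288; ⇒ 3j(4 4 4; -2 1 1)² = 20/1001, sgn +1
I_A²/I_B² = (5/143)/(20/1001) = 7/4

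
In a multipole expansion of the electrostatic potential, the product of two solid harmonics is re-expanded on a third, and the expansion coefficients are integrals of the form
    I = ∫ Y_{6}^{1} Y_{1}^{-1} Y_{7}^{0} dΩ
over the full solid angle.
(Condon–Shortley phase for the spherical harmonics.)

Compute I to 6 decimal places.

Rules hold: Σm=0, L=14 even, 5≤7≤7.
N = 13·3·15 = 585
Δ = 0!·12!·2!/15! = 1/1365
Racah Σ t=0..0: t=0:+1/518400 = 1/518400
⇒ 3j(6 1 7; 0 0 0)² = 7/195, sgn -1
Racah Σ t=0..0: t=0:+1/1209600 = 1/1209600
⇒ 3j(6 1 7; 1 -1 0)² = 1/65, sgn -1
4πI² = N·(3j₀)²·(3jₘ)² = 21/65
I = +1·√(0.323077/4π) = 0.16034227

0.160342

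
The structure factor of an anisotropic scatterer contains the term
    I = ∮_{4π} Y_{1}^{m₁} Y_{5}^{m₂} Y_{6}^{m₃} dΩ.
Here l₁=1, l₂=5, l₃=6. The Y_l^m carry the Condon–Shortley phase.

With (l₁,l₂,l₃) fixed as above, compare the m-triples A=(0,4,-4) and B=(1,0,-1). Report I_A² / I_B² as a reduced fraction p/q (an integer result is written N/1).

20/21

l's match ⇒ only the (l;m) 3-j factors differ between A and B.
A: triangle coeff Δ(1,5,6) = 1/858; Σ_t [0,0]: t=0:+1/362880 = 1/362880; (3j)²=10/429 [(1 5 6; 0 4 -4)], sign=+1
B: triangle coeff Δ(1,5,6) = 1/858; Σ_t [0,0]: t=0:+1/28800 = 1/28800; (3j)²=7/286 [(1 5 6; 1 0 -1)], sign=-1
I_A²/I_B² = (10/429)/(7/286) = 20/21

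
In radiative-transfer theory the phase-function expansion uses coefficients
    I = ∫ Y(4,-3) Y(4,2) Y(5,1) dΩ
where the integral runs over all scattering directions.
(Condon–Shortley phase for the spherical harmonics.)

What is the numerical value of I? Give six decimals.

0.000000

L=13 odd ⇒ parity kills the (l;000) factor ⇒ I = 0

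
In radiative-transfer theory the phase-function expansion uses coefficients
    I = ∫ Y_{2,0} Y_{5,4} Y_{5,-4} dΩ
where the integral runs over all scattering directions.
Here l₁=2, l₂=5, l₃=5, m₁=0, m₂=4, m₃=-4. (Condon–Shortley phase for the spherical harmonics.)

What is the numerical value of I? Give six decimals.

-0.097044

m-sum 0 ✓  L=12 even ✓  3≤5≤7 ✓
Π(2lᵢ+1) = 5×11×11 = 605
triangle coeff Δ(2,5,5) = 1/38610
Σ_t [0,2]: t=0:+1/2880 t=1:−1/576 t=2:+1/2880 = -1/960
(3j)²=10/429 [(2 5 5; 0 0 0)], sign=+1
Σ_t [1,2]: t=1:−1/40320 t=2:+1/20160 = 1/40320
(3j)²=6/715 [(2 5 5; 0 4 -4)], sign=-1
⇒ 4πI² = 20/169
I = (-1)√(20/169/(4π)) = -0.09704356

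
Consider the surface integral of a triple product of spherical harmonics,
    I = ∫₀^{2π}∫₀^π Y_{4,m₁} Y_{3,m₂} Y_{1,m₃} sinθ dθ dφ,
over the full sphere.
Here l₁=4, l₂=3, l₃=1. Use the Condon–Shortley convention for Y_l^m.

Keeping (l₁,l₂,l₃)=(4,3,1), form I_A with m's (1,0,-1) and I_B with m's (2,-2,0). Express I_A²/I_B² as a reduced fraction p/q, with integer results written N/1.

5/6

Shared (l₁,l₂,l₃)=(4,3,1): N and (l;000)² cancel in I_A²/I_B².
A: Δ = 6!·2!·0!/9! = 1/252; Racah Σ t=3..3: t=3:−1/72 = -1/72; ⇒ 3j(4 3 1; 1 0 -1)² = 5/126, sgn -1
B: Δ = 6!·2!·0!/9! = 1/252; Racah Σ t=1..1: t=1:−1/120 = -1/120; ⇒ 3j(4 3 1; 2 -2 0)² = 1/21, sgn +1
I_A²/I_B² = (5/126)/(1/21) = 5/6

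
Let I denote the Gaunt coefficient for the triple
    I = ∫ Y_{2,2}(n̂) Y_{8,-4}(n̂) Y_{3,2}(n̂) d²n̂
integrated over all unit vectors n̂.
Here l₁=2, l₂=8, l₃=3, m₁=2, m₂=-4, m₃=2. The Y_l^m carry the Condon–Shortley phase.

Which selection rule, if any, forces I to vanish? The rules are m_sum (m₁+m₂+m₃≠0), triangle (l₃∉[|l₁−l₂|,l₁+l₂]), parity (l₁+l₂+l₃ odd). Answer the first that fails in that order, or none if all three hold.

m₁+m₂+m₃ = 2 − 4 + 2 = 0  ✓
triangle: |2−8|=6 ≤ l₃=3 ≤ 2+8=10  ✗
parity: l₁+l₂+l₃ = 13 is odd

triangle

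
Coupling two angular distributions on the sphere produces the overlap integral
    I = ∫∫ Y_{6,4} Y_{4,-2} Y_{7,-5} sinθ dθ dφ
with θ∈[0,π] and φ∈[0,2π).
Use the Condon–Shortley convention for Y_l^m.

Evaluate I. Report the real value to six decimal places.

0.000000

m-sum = 4 − 2 − 5 = -3 ≠ 0 ⇒ I = 0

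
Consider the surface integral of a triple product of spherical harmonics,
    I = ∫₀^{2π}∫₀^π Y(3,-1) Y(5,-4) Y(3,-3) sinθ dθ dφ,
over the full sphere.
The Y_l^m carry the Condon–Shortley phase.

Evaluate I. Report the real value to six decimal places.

m-sum = -1 − 4 − 3 = -8 ≠ 0 ⇒ I = 0

0.000000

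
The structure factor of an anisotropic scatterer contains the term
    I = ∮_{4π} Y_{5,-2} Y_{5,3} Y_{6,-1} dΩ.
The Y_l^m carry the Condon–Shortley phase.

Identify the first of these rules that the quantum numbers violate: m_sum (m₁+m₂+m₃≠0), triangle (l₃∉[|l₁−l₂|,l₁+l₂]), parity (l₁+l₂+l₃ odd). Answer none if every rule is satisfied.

none

azimuthal sum: -2 + 3 − 1 = 0  ✓
0 ≤ 6 ≤ 10 (triangle on l)  ✓
L = 5 + 5 + 6 = 16 (even)  ✓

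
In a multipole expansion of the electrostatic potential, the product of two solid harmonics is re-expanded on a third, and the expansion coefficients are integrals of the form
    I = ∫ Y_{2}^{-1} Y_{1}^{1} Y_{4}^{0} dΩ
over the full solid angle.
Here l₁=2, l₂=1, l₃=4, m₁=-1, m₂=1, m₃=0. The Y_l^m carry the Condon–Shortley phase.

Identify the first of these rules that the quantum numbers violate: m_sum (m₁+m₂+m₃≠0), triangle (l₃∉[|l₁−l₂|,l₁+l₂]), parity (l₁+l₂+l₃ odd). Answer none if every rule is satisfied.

azimuthal sum: -1 + 1 + 0 = 0  ✓
1 ≤ 4 ≤ 3 (triangle on l)  ✗
L = 2 + 1 + 4 = 7 (odd)

triangle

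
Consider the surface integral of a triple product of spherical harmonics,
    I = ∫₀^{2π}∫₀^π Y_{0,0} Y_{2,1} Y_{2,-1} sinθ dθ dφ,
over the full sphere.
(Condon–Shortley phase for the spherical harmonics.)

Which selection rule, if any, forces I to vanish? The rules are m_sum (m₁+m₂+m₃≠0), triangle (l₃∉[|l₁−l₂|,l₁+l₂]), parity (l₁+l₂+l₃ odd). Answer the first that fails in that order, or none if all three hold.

none

m₁+m₂+m₃ = 0 + 1 − 1 = 0  ✓
triangle: |0−2|=2 ≤ l₃=2 ≤ 0+2=2  ✓
parity: l₁+l₂+l₃ = 4 is even  ✓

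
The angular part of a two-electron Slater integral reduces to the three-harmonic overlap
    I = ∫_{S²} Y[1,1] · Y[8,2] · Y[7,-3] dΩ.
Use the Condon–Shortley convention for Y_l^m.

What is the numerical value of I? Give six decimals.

0.118504

Checks pass: Σm=0; 16 even; l₃=7∈[7,9].
(2·1+1)(2·8+1)(2·7+1) = 765
Δ: 2! 0! 14! / 17! → 1/2040
sum: t=1:−1/25401600 = -1/25401600
3j²(1 8 7; 0 0 0) = Δ·Π!·Σ² = 8/255  (sign +1)
sum: t=0:+1/174182400 = 1/174182400
3j²(1 8 7; 1 2 -3) = Δ·Π!·Σ² = 1/136  (sign +1)
combine: 4πI² = 765·8/255·1/136 = 3/17
take √, sign +1: I = 0.11850352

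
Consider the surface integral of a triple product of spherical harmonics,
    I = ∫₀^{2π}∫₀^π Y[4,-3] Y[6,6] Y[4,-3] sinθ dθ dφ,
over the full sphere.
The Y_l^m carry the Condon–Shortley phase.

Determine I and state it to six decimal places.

m-sum 0 ✓  L=14 even ✓  2≤4≤10 ✓
Π(2lᵢ+1) = 9×13×9 = 1053
triangle coeff Δ(4,6,4) = 1/1261260
Σ_t [2,4]: t=2:+1/4608 t=3:−1/1296 t=4:+1/4608 = -7/20736
(3j)²=20/1287 [(4 6 4; 0 0 0)], sign=-1
Σ_t [6,6]: t=6:+1/518400 = 1/518400
(3j)²=7/195 [(4 6 4; -3 6 -3)], sign=-1
⇒ 4πI² = 84/143
I = (+1)√(84/143/(4π)) = 0.21620548

0.216205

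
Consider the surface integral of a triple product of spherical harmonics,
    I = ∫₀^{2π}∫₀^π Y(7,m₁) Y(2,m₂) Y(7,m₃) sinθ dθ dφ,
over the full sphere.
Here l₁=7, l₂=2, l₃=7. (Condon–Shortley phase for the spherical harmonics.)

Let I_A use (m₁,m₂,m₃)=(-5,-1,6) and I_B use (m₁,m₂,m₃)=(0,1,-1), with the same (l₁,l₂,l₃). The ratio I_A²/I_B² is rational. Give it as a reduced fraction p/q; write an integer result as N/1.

1573/28

l's match ⇒ only the (l;m) 3-j factors differ between A and B.
A: triangle coeff Δ(7,2,7) = 1/185640; Σ_t [0,1]: t=0:+1/958003200 t=1:−1/79833600 = -1/87091200; (3j)²=121/4760 [(7 2 7; -5 -1 6)], sign=+1
B: triangle coeff Δ(7,2,7) = 1/185640; Σ_t [1,2]: t=1:−1/1036800 t=2:+1/1209600 = -1/7257600; (3j)²=1/2210 [(7 2 7; 0 1 -1)], sign=-1
I_A²/I_B² = (121/4760)/(1/2210) = 1573/28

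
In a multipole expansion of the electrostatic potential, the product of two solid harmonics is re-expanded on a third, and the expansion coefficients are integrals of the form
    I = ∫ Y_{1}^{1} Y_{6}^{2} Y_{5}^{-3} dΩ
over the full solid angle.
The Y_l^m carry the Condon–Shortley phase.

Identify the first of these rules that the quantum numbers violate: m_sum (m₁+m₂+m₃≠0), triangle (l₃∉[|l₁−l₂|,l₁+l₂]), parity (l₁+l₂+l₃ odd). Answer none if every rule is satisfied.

none

m₁+m₂+m₃ = 1 + 2 − 3 = 0  ✓
triangle: |1−6|=5 ≤ l₃=5 ≤ 1+6=7  ✓
parity: l₁+l₂+l₃ = 12 is even  ✓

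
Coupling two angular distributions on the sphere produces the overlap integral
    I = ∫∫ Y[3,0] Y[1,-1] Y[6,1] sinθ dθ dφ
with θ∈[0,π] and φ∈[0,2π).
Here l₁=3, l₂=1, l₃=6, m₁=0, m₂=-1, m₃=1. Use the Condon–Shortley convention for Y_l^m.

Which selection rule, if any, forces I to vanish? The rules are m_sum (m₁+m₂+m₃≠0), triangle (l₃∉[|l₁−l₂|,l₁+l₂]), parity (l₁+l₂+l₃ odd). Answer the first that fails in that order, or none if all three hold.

triangle

m₁+m₂+m₃ = 0 − 1 + 1 = 0  ✓
triangle: |3−1|=2 ≤ l₃=6 ≤ 3+1=4  ✗
parity: l₁+l₂+l₃ = 10 is even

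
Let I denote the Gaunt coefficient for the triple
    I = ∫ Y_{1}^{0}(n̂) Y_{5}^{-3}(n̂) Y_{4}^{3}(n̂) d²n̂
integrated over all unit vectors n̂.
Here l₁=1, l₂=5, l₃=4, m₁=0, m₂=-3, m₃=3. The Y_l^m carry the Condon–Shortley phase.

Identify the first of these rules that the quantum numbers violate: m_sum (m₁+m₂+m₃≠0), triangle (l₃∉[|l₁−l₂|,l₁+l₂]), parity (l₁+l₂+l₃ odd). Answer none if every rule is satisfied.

m₁+m₂+m₃ = 0 − 3 + 3 = 0  ✓
triangle: |1−5|=4 ≤ l₃=4 ≤ 1+5=6  ✓
parity: l₁+l₂+l₃ = 10 is even  ✓

none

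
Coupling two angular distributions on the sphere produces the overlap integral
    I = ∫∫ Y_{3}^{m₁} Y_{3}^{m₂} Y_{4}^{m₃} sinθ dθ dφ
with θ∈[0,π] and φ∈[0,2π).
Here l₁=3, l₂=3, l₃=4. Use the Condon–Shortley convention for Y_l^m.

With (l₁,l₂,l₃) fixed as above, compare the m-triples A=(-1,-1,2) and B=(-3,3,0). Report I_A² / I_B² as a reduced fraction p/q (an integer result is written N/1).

Shared (l₁,l₂,l₃)=(3,3,4): N and (l;000)² cancel in I_A²/I_B².
A: Δ = 2!·4!·4!/11! = 1/34650; Racah Σ t=0..2: t=0:+1/192 t=1:−1/36 t=2:+1/192 = -5/288; ⇒ 3j(3 3 4; -1 -1 2)² = 20/693, sgn -1
B: Δ = 2!·4!·4!/11! = 1/34650; Racah Σ t=2..2: t=2:+1/1152 = 1/1152; ⇒ 3j(3 3 4; -3 3 0)² = 1/154, sgn +1
I_A²/I_B² = (20/693)/(1/154) = 40/9

40/9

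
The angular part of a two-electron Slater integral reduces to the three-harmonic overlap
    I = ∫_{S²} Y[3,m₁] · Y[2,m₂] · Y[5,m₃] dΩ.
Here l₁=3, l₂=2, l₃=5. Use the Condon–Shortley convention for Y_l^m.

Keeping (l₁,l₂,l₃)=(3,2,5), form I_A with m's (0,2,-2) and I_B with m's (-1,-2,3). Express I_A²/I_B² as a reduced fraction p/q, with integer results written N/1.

1/2

Shared (l₁,l₂,l₃)=(3,2,5): N and (l;000)² cancel in I_A²/I_B².
A: Δ = 0!·6!·4!/11! = 1/2310; Racah Σ t=0..0: t=0:+1/864 = 1/864; ⇒ 3j(3 2 5; 0 2 -2)² = 1/66, sgn -1
B: Δ = 0!·6!·4!/11! = 1/2310; Racah Σ t=0..0: t=0:+1/1152 = 1/1152; ⇒ 3j(3 2 5; -1 -2 3)² = 1/33, sgn +1
I_A²/I_B² = (1/66)/(1/33) = 1/2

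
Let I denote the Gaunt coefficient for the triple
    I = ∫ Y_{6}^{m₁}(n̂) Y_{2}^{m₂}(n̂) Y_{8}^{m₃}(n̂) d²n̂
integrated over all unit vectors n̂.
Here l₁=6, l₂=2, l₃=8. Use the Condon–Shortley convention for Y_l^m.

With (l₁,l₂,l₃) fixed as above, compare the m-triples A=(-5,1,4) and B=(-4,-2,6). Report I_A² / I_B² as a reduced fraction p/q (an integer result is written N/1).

Same 6,2,8: normalisation and zero-m 3j drop out of the ratio.
A: Δ: 0! 12! 4! / 17! → 1/30940; sum: t=0:+1/239500800 = 1/239500800; 3j²(6 2 8; -5 1 4) = Δ·Π!·Σ² = 12/7735  (sign +1)
B: Δ: 0! 12! 4! / 17! → 1/30940; sum: t=0:+1/174182400 = 1/174182400; 3j²(6 2 8; -4 -2 6) = Δ·Π!·Σ² = 11/340  (sign +1)
I_A²/I_B² = (12/7735)/(11/340) = 48/1001

48/1001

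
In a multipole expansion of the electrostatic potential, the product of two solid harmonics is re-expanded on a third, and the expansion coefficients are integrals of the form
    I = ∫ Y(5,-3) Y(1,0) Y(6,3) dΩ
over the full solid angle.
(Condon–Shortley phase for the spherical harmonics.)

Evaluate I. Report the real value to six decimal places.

-0.212310

Rules hold: Σm=0, L=12 even, 4≤6≤6.
N = 11·3·13 = 429
Δ = 0!·10!·2!/13! = 1/858
Racah Σ t=0..0: t=0:+1/14400 = 1/14400
⇒ 3j(5 1 6; 0 0 0)² = 6/143, sgn +1
Racah Σ t=0..0: t=0:+1/80640 = 1/80640
⇒ 3j(5 1 6; -3 0 3)² = 9/286, sgn -1
4πI² = N·(3j₀)²·(3jₘ)² = 81/143
I = -1·√(0.566434/4π) = -0.21230956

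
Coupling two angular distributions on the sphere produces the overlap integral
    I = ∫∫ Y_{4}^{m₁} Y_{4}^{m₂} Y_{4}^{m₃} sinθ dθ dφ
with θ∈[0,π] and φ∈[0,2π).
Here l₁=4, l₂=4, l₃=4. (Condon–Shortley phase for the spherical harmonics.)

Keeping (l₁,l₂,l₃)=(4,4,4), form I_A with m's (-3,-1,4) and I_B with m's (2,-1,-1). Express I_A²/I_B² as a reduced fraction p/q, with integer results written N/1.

l's match ⇒ only the (l;m) 3-j factors differ between A and B.
A: triangle coeff Δ(4,4,4) = 1/450450; Σ_t [3,3]: t=3:−1/3456 = -1/3456; (3j)²=35/1287 [(4 4 4; -3 -1 4)], sign=-1
B: triangle coeff Δ(4,4,4) = 1/450450; Σ_t [0,2]: t=0:+1/576 t=1:−1/144 t=2:+1/576 = -1/288; (3j)²=20/1001 [(4 4 4; 2 -1 -1)], sign=+1
I_A²/I_B² = (35/1287)/(20/1001) = 49/36

49/36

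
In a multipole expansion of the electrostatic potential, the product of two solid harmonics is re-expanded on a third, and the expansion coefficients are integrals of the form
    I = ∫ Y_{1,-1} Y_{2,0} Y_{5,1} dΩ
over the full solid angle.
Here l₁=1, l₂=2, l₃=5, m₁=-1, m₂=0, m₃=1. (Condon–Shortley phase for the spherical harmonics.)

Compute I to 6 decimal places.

triangle: need 1≤l₃≤3, have 5; I=0

0.000000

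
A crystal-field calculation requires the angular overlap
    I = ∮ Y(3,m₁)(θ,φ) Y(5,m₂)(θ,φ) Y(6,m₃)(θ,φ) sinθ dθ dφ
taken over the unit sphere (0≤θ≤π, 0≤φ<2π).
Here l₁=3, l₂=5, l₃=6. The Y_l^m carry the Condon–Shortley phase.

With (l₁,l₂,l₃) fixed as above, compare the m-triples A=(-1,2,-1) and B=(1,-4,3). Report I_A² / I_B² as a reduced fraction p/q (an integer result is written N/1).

5/24

l's match ⇒ only the (l;m) 3-j factors differ between A and B.
A: triangle coeff Δ(3,5,6) = 1/675675; Σ_t [0,2]: t=0:+1/241920 t=1:−1/8640 t=2:+1/5760 = 1/16128; (3j)²=5/1001 [(3 5 6; -1 2 -1)], sign=-1
B: triangle coeff Δ(3,5,6) = 1/675675; Σ_t [0,1]: t=0:+1/40320 t=1:−1/241920 = 1/48384; (3j)²=24/1001 [(3 5 6; 1 -4 3)], sign=-1
I_A²/I_B² = (5/1001)/(24/1001) = 5/24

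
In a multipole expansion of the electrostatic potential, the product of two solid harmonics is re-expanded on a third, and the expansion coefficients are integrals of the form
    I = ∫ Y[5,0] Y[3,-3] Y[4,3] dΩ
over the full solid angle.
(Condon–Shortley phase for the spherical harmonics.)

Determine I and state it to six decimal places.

-0.098140

m-sum 0 ✓  L=12 even ✓  2≤4≤8 ✓
Π(2lᵢ+1) = 11×7×9 = 693
triangle coeff Δ(5,3,4) = 1/180180
Σ_t [1,3]: t=1:−1/576 t=2:+1/144 t=3:−1/576 = 1/288
(3j)²=20/1001 [(5 3 4; 0 0 0)], sign=+1
Σ_t [0,0]: t=0:+1/5760 = 1/5760
(3j)²=5/572 [(5 3 4; 0 -3 3)], sign=-1
⇒ 4πI² = 225/1859
I = (-1)√(225/1859/(4π)) = -0.09814013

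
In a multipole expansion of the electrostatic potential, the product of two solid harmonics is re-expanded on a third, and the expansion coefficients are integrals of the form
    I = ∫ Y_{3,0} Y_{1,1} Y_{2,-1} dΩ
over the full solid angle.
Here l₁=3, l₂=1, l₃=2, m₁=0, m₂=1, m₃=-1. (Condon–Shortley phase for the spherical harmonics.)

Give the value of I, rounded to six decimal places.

m-sum 0 ✓  L=6 even ✓  2≤2≤4 ✓
Π(2lᵢ+1) = 7×3×5 = 105
triangle coeff Δ(3,1,2) = 1/105
Σ_t [1,1]: t=1:−1/4 = -1/4
(3j)²=3/35 [(3 1 2; 0 0 0)], sign=-1
Σ_t [2,2]: t=2:+1/12 = 1/12
(3j)²=1/35 [(3 1 2; 0 1 -1)], sign=-1
⇒ 4πI² = 9/35
I = (+1)√(9/35/(4π)) = 0.14304817

0.143048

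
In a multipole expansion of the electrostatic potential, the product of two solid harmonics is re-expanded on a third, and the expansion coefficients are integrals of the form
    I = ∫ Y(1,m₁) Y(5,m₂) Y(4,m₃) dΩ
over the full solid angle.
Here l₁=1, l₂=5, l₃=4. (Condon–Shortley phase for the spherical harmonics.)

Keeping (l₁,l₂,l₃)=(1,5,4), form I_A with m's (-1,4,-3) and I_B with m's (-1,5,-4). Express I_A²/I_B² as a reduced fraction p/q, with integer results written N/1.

Same 1,5,4: normalisation and zero-m 3j drop out of the ratio.
A: Δ: 2! 0! 8! / 11! → 1/495; sum: t=2:+1/10080 = 1/10080; 3j²(1 5 4; -1 4 -3) = Δ·Π!·Σ² = 4/55  (sign -1)
B: Δ: 2! 0! 8! / 11! → 1/495; sum: t=2:+1/80640 = 1/80640; 3j²(1 5 4; -1 5 -4) = Δ·Π!·Σ² = 1/11  (sign +1)
I_A²/I_B² = (4/55)/(1/11) = 4/5

4/5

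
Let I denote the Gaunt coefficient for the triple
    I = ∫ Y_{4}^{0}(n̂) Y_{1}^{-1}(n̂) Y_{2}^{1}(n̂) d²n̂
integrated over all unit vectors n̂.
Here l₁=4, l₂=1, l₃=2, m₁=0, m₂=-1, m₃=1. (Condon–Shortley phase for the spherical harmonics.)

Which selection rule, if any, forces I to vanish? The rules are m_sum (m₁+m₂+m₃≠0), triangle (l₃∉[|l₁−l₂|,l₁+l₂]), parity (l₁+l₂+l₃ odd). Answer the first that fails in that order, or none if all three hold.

triangle

Σmᵢ = 0  ✓
l₃∈[|l₁−l₂|,l₁+l₂]=[3,5], have l₃=2  ✗
Σlᵢ = 7 ⇒ odd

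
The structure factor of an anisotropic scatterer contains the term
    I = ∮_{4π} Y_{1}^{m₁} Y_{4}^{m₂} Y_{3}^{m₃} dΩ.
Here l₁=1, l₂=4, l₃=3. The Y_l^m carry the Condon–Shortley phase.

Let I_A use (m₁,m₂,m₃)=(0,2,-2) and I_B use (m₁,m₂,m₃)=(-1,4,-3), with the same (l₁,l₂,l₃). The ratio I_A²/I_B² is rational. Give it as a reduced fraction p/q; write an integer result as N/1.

3/7

Shared (l₁,l₂,l₃)=(1,4,3): N and (l;000)² cancel in I_A²/I_B².
A: Δ = 2!·0!·6!/9! = 1/252; Racah Σ t=1..1: t=1:−1/120 = -1/120; ⇒ 3j(1 4 3; 0 2 -2)² = 1/21, sgn +1
B: Δ = 2!·0!·6!/9! = 1/252; Racah Σ t=2..2: t=2:+1/1440 = 1/1440; ⇒ 3j(1 4 3; -1 4 -3)² = 1/9, sgn +1
I_A²/I_B² = (1/21)/(1/9) = 3/7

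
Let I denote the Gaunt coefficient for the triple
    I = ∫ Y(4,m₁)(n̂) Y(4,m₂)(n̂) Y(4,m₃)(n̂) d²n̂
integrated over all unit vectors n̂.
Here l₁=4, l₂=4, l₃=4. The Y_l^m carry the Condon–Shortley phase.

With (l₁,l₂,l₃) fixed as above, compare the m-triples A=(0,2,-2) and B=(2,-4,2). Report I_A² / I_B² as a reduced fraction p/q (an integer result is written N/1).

l's match ⇒ only the (l;m) 3-j factors differ between A and B.
A: triangle coeff Δ(4,4,4) = 1/450450; Σ_t [2,4]: t=2:+1/384 t=3:−1/216 t=4:+1/2304 = -11/6912; (3j)²=11/1638 [(4 4 4; 0 2 -2)], sign=-1
B: triangle coeff Δ(4,4,4) = 1/450450; Σ_t [0,0]: t=0:+1/2304 = 1/2304; (3j)²=5/143 [(4 4 4; 2 -4 2)], sign=+1
I_A²/I_B² = (11/1638)/(5/143) = 121/630

121/630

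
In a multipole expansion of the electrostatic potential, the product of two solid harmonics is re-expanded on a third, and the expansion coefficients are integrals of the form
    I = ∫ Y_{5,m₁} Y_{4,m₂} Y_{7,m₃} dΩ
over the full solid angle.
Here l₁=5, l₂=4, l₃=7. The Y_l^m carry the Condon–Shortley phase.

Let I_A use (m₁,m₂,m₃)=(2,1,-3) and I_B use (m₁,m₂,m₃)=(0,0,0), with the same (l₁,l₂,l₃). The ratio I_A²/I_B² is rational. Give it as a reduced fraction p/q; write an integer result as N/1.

16641/19600

l's match ⇒ only the (l;m) 3-j factors differ between A and B.
A: triangle coeff Δ(5,4,7) = 1/6126120; Σ_t [0,2]: t=0:+1/172800 t=1:−1/69120 t=2:+1/362880 = -43/7257600; (3j)²=1849/170170 [(5 4 7; 2 1 -3)], sign=-1
B: triangle coeff Δ(5,4,7) = 1/6126120; Σ_t [0,2]: t=0:+1/69120 t=1:−1/20736 t=2:+1/69120 = -1/51840; (3j)²=280/21879 [(5 4 7; 0 0 0)], sign=+1
I_A²/I_B² = (1849/170170)/(280/21879) = 16641/19600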